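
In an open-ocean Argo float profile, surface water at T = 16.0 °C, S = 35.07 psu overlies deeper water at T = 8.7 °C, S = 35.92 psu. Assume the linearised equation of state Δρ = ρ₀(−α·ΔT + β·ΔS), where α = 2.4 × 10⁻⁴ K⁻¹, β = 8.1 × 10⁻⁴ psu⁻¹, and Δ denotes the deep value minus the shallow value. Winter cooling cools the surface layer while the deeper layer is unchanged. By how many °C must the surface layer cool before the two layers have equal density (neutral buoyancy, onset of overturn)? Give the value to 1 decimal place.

Neutral buoyancy requires Δρ = 0, i.e. −α(T_deep − T_surf′) + β(S_deep − S_surf) = 0.
T_surf′ = T_deep − (β/α)·ΔS = 8.7 − (8.1 × 10⁻⁴/2.4 × 10⁻⁴)·(+0.85) = 5.831 °C.
Cooling required: 16.0 − (5.831) = 10.169 °C.

10.2 °C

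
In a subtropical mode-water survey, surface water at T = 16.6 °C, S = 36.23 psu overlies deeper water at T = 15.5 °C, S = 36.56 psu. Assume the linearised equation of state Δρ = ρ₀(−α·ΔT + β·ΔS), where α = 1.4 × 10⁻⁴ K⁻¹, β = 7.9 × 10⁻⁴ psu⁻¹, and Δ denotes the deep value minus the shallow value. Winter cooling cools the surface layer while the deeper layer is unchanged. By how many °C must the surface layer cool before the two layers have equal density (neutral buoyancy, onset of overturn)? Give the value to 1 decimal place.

Neutral buoyancy requires Δρ = 0, i.e. −α(T_deep − T_surf′) + β(S_deep − S_surf) = 0.
T_surf′ = T_deep − (β/α)·ΔS = 15.5 − (7.9 × 10⁻⁴/1.4 × 10⁻⁴)·(+0.33) = 13.638 °C.
Cooling required: 16.6 − (13.638) = 2.962 °C.

3.0 °C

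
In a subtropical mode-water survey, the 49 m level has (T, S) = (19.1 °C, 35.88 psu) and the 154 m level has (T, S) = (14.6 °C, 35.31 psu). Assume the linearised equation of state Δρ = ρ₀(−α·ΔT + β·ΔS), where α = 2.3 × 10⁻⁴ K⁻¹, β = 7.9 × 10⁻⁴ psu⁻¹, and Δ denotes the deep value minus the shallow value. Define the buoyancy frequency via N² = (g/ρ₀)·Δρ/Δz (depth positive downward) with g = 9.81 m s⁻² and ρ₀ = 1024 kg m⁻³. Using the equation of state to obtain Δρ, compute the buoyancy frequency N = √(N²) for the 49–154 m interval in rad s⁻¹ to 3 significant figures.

ΔT = -4.5 K, ΔS = -0.57 psu (deep − shallow).
Δρ/ρ₀ = −αΔT + βΔS = 1.035 × 10⁻³ − 4.503 × 10⁻⁴ = 5.847 × 10⁻⁴, so Δρ ≈ 0.5987 kg m⁻³.
N² = (g/ρ₀)·Δρ/Δz = g·(Δρ/ρ₀)/Δz = 9.81 × 5.847 × 10⁻⁴ / 105 = 5.4628 × 10⁻⁵ s⁻².
N = √(5.4628 × 10⁻⁵) = 7.3911 × 10⁻³ rad s⁻¹ ≈ 7.39 × 10⁻³ rad s⁻¹.

7.39 × 10⁻³ rad s⁻¹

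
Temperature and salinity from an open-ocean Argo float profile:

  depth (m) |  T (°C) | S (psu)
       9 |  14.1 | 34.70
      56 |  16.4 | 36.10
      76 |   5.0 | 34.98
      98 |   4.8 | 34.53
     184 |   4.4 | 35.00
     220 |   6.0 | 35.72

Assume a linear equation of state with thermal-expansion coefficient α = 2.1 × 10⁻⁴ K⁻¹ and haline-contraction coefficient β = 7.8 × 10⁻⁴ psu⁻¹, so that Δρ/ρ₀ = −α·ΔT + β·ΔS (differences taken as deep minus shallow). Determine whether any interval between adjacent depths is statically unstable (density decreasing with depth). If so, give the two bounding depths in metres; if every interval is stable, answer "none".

Evaluate Δρ/ρ₀ = −αΔT + βΔS across each adjacent pair:
  9–56 m: −αΔT+βΔS = −(2.1 × 10⁻⁴)(+2.3)+(7.8 × 10⁻⁴)(+1.40) = 6.1 × 10⁻⁴ → stable
  56–76 m: −αΔT+βΔS = −(2.1 × 10⁻⁴)(-11.4)+(7.8 × 10⁻⁴)(-1.12) = 1.5 × 10⁻³ → stable
  76–98 m: −αΔT+βΔS = −(2.1 × 10⁻⁴)(-0.2)+(7.8 × 10⁻⁴)(-0.45) = -3.1 × 10⁻⁴ → UNSTABLE
  98–184 m: −αΔT+βΔS = −(2.1 × 10⁻⁴)(-0.4)+(7.8 × 10⁻⁴)(+0.47) = 4.5 × 10⁻⁴ → stable
  184–220 m: −αΔT+βΔS = −(2.1 × 10⁻⁴)(+1.6)+(7.8 × 10⁻⁴)(+0.72) = 2.3 × 10⁻⁴ → stable
The 76–98 m interval has Δρ < 0: lighter water underlies denser water.

76–98 m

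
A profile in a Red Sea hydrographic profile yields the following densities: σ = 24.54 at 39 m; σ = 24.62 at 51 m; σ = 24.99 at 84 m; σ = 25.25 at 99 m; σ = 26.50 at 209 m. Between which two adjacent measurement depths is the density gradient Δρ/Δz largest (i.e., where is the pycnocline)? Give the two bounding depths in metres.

Compute the density gradient over each adjacent pair:
  39–51 m: Δρ/Δz = 0.08/12 = 6.7 × 10⁻³ kg m⁻⁴
  51–84 m: Δρ/Δz = 0.37/33 = 0.011 kg m⁻⁴
  84–99 m: Δρ/Δz = 0.26/15 = 0.017 kg m⁻⁴
  99–209 m: Δρ/Δz = 1.25/110 = 0.011 kg m⁻⁴
The largest gradient is in the 84–99 m interval — the pycnocline.

84–99 m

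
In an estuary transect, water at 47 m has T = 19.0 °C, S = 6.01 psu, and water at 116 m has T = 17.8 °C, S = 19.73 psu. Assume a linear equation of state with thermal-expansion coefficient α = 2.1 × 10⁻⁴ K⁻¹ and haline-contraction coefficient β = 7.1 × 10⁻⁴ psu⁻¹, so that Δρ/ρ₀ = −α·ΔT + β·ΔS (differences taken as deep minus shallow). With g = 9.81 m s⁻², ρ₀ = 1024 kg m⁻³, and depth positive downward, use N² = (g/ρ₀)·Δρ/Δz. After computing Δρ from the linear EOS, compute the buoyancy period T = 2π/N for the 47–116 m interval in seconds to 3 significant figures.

ΔT = -1.2 K, ΔS = +13.72 psu (deep − shallow).
Δρ/ρ₀ = −αΔT + βΔS = 2.52 × 10⁻⁴ + 9.7412 × 10⁻³ = 9.9932 × 10⁻³, so Δρ ≈ 10.23 kg m⁻³.
N² = (g/ρ₀)·Δρ/Δz = g·(Δρ/ρ₀)/Δz = 9.81 × 9.9932 × 10⁻³ / 69 = 1.4208 × 10⁻³ s⁻².
N = √(1.4208 × 10⁻³) = 0.037694 rad s⁻¹ → T = 2π/N = 166.69 s ≈ 167 s.

167 s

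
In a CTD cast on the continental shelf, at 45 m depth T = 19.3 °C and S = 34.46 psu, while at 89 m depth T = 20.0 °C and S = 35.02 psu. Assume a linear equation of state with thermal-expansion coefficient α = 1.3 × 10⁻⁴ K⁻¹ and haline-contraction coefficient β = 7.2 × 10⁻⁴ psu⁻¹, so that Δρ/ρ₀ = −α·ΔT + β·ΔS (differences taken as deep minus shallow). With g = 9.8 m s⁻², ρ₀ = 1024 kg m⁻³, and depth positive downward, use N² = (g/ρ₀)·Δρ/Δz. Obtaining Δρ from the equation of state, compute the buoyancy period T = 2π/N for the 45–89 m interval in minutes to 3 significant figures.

ΔT = +0.7 K, ΔS = +0.56 psu (deep − shallow).
Δρ/ρ₀ = −αΔT + βΔS = -9.10 × 10⁻⁵ + 4.032 × 10⁻⁴ = 3.122 × 10⁻⁴, so Δρ ≈ 0.3197 kg m⁻³.
N² = (g/ρ₀)·Δρ/Δz = g·(Δρ/ρ₀)/Δz = 9.8 × 3.122 × 10⁻⁴ / 44 = 6.9535 × 10⁻⁵ s⁻².
N = √(6.9535 × 10⁻⁵) = 8.3388 × 10⁻³ rad s⁻¹ → T = 2π/N = 753.49 s = 12.558 min ≈ 12.6 min.

12.6 min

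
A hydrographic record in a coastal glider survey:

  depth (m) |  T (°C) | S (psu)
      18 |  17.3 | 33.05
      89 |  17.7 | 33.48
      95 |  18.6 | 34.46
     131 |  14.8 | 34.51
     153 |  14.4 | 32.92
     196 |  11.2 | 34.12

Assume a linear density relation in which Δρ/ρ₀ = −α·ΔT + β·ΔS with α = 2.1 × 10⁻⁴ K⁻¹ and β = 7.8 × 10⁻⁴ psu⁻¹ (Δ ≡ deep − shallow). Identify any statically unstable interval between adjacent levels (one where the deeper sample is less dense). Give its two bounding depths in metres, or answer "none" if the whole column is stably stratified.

131–153 m

Evaluate Δρ/ρ₀ = −αΔT + βΔS across each adjacent pair:
  18–89 m: −αΔT+βΔS = −(2.1 × 10⁻⁴)(+0.4)+(7.8 × 10⁻⁴)(+0.43) = 2.5 × 10⁻⁴ → stable
  89–95 m: −αΔT+βΔS = −(2.1 × 10⁻⁴)(+0.9)+(7.8 × 10⁻⁴)(+0.98) = 5.8 × 10⁻⁴ → stable
  95–131 m: −αΔT+βΔS = −(2.1 × 10⁻⁴)(-3.8)+(7.8 × 10⁻⁴)(+0.05) = 8.4 × 10⁻⁴ → stable
  131–153 m: −αΔT+βΔS = −(2.1 × 10⁻⁴)(-0.4)+(7.8 × 10⁻⁴)(-1.59) = -1.2 × 10⁻³ → UNSTABLE
  153–196 m: −αΔT+βΔS = −(2.1 × 10⁻⁴)(-3.2)+(7.8 × 10⁻⁴)(+1.20) = 1.6 × 10⁻³ → stable
The 131–153 m interval has Δρ < 0: lighter water underlies denser water.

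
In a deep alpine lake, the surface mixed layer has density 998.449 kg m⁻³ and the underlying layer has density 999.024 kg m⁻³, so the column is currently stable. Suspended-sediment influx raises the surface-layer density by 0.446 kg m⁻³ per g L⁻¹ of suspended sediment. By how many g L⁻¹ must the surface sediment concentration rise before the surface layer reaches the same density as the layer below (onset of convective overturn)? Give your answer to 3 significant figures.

Density deficit of the surface layer: 999.024 − 998.449 = 0.575 kg m⁻³.
Required change = 0.575 / 0.446 = 1.29 g L⁻¹.

1.29 g L⁻¹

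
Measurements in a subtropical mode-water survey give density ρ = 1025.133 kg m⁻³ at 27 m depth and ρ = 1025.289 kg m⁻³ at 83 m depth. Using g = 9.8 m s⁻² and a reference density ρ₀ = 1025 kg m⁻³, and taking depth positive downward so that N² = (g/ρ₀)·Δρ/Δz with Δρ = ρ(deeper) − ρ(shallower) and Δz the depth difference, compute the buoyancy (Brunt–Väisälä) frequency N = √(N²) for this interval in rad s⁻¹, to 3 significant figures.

Δρ = 1025.289 − 1025.133 = 0.156 kg m⁻³ over Δz = 83 − 27 = 56 m.
N² = (9.8/1025) × (0.156/56) = 2.6634 × 10⁻⁵ s⁻².
N = √(2.6634 × 10⁻⁵) = 5.1608 × 10⁻³ rad s⁻¹ ≈ 5.16 × 10⁻³ rad s⁻¹.

5.16 × 10⁻³ rad s⁻¹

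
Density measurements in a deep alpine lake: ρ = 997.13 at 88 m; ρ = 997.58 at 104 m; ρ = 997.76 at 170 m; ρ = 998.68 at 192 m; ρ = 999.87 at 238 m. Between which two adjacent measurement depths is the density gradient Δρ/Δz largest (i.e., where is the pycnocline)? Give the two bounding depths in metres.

Compute the density gradient over each adjacent pair:
  88–104 m: Δρ/Δz = 0.45/16 = 0.028 kg m⁻⁴
  104–170 m: Δρ/Δz = 0.18/66 = 2.7 × 10⁻³ kg m⁻⁴
  170–192 m: Δρ/Δz = 0.92/22 = 0.042 kg m⁻⁴
  192–238 m: Δρ/Δz = 1.19/46 = 0.026 kg m⁻⁴
The largest gradient is in the 170–192 m interval — the pycnocline.

170–192 m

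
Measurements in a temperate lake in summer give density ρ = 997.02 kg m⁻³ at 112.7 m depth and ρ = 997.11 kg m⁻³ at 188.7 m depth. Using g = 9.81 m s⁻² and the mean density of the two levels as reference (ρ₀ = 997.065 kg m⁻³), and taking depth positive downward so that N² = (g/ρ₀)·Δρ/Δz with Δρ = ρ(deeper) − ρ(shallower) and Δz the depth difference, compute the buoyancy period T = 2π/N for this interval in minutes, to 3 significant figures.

Δρ = 997.11 − 997.02 = 0.09 kg m⁻³ over Δz = 188.7 − 112.7 = 76 m.
N² = (9.81/997.065) × (0.09/76) = 1.1651 × 10⁻⁵ s⁻².
N = √(1.1651 × 10⁻⁵) = 3.4134 × 10⁻³ rad s⁻¹, so T = 2π/N = 1.8407 × 10³ s = 30.678 min ≈ 30.7 min.

30.7 min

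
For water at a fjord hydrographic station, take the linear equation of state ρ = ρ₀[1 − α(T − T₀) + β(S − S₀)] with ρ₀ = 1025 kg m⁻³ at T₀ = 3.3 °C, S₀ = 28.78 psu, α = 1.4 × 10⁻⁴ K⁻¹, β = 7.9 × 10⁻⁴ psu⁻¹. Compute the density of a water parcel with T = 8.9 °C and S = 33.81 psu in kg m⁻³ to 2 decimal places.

T − T₀ = +5.6 K, S − S₀ = +5.03 psu.
Bracket = 1 − α·(+5.6) + β·(+5.03) = 1 + (3.1897 × 10⁻³) = 1.0031897.
ρ = 1025 × 1.0031897 = 1028.27 kg m⁻³.

1028.27 kg m⁻³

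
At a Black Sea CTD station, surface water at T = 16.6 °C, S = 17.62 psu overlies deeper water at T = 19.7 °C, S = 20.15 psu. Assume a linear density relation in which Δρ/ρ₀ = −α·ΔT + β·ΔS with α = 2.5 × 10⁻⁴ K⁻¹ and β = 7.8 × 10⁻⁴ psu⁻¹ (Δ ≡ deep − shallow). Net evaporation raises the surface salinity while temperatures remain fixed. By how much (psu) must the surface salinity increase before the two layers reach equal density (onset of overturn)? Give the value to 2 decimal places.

1.54 psu

Neutral buoyancy requires −α(T_deep − T_surf) + β(S_deep − S_surf′) = 0.
S_surf′ = S_deep − (α/β)·ΔT = 20.15 − (2.5 × 10⁻⁴/7.8 × 10⁻⁴)·(+3.1) = 19.1564 psu.
Increase required: 19.1564 − 17.62 = 1.5364 psu.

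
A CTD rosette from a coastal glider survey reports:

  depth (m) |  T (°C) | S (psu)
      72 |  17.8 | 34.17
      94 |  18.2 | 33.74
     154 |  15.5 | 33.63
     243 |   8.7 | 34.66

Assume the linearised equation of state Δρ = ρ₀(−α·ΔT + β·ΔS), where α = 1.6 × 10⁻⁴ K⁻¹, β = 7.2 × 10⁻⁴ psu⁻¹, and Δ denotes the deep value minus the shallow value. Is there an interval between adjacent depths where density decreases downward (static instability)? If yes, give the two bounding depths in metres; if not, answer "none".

Evaluate Δρ/ρ₀ = −αΔT + βΔS across each adjacent pair:
  72–94 m: −αΔT+βΔS = −(1.6 × 10⁻⁴)(+0.4)+(7.2 × 10⁻⁴)(-0.43) = -3.7 × 10⁻⁴ → UNSTABLE
  94–154 m: −αΔT+βΔS = −(1.6 × 10⁻⁴)(-2.7)+(7.2 × 10⁻⁴)(-0.11) = 3.5 × 10⁻⁴ → stable
  154–243 m: −αΔT+βΔS = −(1.6 × 10⁻⁴)(-6.8)+(7.2 × 10⁻⁴)(+1.03) = 1.8 × 10⁻³ → stable
The 72–94 m interval has Δρ < 0: lighter water underlies denser water.

72–94 m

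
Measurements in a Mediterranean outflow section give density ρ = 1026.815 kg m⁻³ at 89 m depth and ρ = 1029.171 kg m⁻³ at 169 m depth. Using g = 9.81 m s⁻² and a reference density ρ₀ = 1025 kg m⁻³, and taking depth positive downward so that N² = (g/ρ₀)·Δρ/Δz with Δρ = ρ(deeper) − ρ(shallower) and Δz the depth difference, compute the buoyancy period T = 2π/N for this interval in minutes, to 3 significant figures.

Δρ = 1029.171 − 1026.815 = 2.356 kg m⁻³ over Δz = 169 − 89 = 80 m.
N² = (9.81/1025) × (2.356/80) = 2.8186 × 10⁻⁴ s⁻².
N = √(2.8186 × 10⁻⁴) = 0.016789 rad s⁻¹, so T = 2π/N = 374.24 s = 6.2373 min ≈ 6.24 min.
Since Δρ > 0 the layer is stably stratified.

6.24 min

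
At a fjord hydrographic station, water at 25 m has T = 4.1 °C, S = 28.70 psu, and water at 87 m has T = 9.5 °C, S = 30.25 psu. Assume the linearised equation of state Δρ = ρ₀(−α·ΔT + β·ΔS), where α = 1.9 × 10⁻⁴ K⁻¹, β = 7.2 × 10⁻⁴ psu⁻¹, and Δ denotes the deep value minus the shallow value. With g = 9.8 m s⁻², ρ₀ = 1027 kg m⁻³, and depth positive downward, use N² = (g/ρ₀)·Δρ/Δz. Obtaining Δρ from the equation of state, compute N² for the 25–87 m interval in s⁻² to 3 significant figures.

1.42 × 10⁻⁵ s⁻²

ΔT = +5.4 K, ΔS = +1.55 psu (deep − shallow).
Δρ/ρ₀ = −αΔT + βΔS = -1.026 × 10⁻³ + 1.116 × 10⁻³ = 9.00 × 10⁻⁵, so Δρ ≈ 0.09243 kg m⁻³.
N² = (g/ρ₀)·Δρ/Δz = g·(Δρ/ρ₀)/Δz = 9.8 × 9.00 × 10⁻⁵ / 62 = 1.4226 × 10⁻⁵ s⁻² ≈ 1.42 × 10⁻⁵ s⁻².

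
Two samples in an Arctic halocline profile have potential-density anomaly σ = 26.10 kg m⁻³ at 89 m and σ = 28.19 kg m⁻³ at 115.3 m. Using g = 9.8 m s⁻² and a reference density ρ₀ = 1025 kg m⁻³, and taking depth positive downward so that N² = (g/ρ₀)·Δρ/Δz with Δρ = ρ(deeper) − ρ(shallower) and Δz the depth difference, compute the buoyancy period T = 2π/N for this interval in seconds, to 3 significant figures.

228 s

Δρ = 1028.19 − 1026.10 = 2.09 kg m⁻³ over Δz = 115.3 − 89 = 26.3 m.
N² = (9.8/1025) × (2.09/26.3) = 7.5979 × 10⁻⁴ s⁻².
N = √(7.5979 × 10⁻⁴) = 0.027564 rad s⁻¹, so T = 2π/N = 227.95 s ≈ 228 s.
A positive N² confirms static stability across the interval.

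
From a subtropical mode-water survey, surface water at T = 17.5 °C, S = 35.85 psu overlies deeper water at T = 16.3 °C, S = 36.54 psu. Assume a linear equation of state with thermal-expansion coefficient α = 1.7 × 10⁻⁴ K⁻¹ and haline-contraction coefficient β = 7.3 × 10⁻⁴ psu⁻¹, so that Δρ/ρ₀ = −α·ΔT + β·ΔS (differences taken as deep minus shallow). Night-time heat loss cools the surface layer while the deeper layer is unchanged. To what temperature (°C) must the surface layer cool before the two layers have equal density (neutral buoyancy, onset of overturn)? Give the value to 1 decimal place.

13.3 °C

Neutral buoyancy requires Δρ = 0, i.e. −α(T_deep − T_surf′) + β(S_deep − S_surf) = 0.
T_surf′ = T_deep − (β/α)·ΔS = 16.3 − (7.3 × 10⁻⁴/1.7 × 10⁻⁴)·(+0.69) = 13.337 °C.
Cooling required: 17.5 − (13.337) = 4.163 °C.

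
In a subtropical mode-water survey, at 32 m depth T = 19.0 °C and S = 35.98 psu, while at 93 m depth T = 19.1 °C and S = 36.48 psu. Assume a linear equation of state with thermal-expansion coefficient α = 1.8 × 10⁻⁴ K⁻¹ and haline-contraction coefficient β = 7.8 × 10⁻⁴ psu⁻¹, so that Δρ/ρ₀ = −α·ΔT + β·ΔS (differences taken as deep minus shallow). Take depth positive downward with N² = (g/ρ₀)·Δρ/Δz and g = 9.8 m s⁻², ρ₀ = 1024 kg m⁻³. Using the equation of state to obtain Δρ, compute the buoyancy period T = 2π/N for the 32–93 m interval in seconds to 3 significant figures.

813 s

ΔT = +0.1 K, ΔS = +0.50 psu (deep − shallow).
Δρ/ρ₀ = −αΔT + βΔS = -1.80 × 10⁻⁵ + 3.90 × 10⁻⁴ = 3.72 × 10⁻⁴, so Δρ ≈ 0.3809 kg m⁻³.
N² = (g/ρ₀)·Δρ/Δz = g·(Δρ/ρ₀)/Δz = 9.8 × 3.72 × 10⁻⁴ / 61 = 5.9764 × 10⁻⁵ s⁻².
N = √(5.9764 × 10⁻⁵) = 7.7307 × 10⁻³ rad s⁻¹ → T = 2π/N = 812.76 s ≈ 813 s.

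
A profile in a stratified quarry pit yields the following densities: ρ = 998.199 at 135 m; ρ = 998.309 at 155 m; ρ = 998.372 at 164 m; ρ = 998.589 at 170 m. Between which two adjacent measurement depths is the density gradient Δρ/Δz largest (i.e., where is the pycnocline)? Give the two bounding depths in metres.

Compute the density gradient over each adjacent pair:
  135–155 m: Δρ/Δz = 0.110/20 = 5.5 × 10⁻³ kg m⁻⁴
  155–164 m: Δρ/Δz = 0.063/9 = 7.0 × 10⁻³ kg m⁻⁴
  164–170 m: Δρ/Δz = 0.217/6 = 0.036 kg m⁻⁴
The largest gradient is in the 164–170 m interval — the pycnocline.

164–170 m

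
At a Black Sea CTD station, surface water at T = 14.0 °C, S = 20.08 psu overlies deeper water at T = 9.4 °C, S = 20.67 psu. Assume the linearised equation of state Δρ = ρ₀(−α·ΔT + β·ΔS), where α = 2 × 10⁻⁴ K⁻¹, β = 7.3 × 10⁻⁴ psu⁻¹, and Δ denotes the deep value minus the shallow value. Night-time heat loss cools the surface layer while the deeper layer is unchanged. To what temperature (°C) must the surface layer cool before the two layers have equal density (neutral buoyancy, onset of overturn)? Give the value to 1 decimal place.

7.2 °C

Neutral buoyancy requires Δρ = 0, i.e. −α(T_deep − T_surf′) + β(S_deep − S_surf) = 0.
T_surf′ = T_deep − (β/α)·ΔS = 9.4 − (7.3 × 10⁻⁴/2 × 10⁻⁴)·(+0.59) = 7.247 °C.
Cooling required: 14.0 − (7.247) = 6.753 °C.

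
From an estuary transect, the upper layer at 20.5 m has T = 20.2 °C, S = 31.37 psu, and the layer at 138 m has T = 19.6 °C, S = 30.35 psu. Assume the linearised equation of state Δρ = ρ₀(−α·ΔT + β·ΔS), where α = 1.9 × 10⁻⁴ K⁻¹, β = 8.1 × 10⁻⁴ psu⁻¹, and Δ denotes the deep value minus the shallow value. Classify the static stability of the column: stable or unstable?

ΔT = 19.6 − 20.2 = -0.6 K and ΔS = 30.35 − 31.37 = -1.02 psu (deep − shallow).
−αΔT = 1.14 × 10⁻⁴; βΔS = -8.262 × 10⁻⁴; sum Δρ/ρ₀ = -7.122 × 10⁻⁴.
Δρ/ρ₀ < 0, so Δρ < 0: deeper water is lighter → statically unstable; the column would overturn.

unstable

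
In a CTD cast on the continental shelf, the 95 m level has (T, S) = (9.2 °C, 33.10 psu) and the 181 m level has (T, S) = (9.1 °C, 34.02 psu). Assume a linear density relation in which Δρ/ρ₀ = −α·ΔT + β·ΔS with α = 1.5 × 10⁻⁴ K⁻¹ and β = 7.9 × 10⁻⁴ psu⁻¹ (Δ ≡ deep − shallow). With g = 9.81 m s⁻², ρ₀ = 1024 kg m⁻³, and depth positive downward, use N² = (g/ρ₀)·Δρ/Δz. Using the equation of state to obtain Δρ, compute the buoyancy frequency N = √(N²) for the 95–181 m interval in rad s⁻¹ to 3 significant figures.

9.20 × 10⁻³ rad s⁻¹

ΔT = -0.1 K, ΔS = +0.92 psu (deep − shallow).
Δρ/ρ₀ = −αΔT + βΔS = 1.50 × 10⁻⁵ + 7.268 × 10⁻⁴ = 7.418 × 10⁻⁴, so Δρ ≈ 0.7596 kg m⁻³.
N² = (g/ρ₀)·Δρ/Δz = g·(Δρ/ρ₀)/Δz = 9.81 × 7.418 × 10⁻⁴ / 86 = 8.4617 × 10⁻⁵ s⁻².
N = √(8.4617 × 10⁻⁵) = 9.1987 × 10⁻³ rad s⁻¹ ≈ 9.20 × 10⁻³ rad s⁻¹.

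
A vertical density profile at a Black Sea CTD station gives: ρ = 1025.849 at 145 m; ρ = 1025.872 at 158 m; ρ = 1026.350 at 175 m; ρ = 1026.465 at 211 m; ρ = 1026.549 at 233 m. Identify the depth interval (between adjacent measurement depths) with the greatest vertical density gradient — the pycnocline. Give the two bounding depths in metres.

158–175 m

Compute the density gradient over each adjacent pair:
  145–158 m: Δρ/Δz = 0.023/13 = 1.8 × 10⁻³ kg m⁻⁴
  158–175 m: Δρ/Δz = 0.478/17 = 0.028 kg m⁻⁴
  175–211 m: Δρ/Δz = 0.115/36 = 3.2 × 10⁻³ kg m⁻⁴
  211–233 m: Δρ/Δz = 0.084/22 = 3.8 × 10⁻³ kg m⁻⁴
The largest gradient is in the 158–175 m interval — the pycnocline.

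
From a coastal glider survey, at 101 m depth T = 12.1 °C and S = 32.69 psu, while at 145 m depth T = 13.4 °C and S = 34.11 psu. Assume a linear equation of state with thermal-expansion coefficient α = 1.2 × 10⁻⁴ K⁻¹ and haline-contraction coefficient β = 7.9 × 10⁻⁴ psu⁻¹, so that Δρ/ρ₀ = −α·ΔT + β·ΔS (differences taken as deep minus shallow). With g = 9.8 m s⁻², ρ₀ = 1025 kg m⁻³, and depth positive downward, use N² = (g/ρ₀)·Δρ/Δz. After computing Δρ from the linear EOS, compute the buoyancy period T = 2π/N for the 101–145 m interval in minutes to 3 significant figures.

7.14 min

ΔT = +1.3 K, ΔS = +1.42 psu (deep − shallow).
Δρ/ρ₀ = −αΔT + βΔS = -1.56 × 10⁻⁴ + 1.1218 × 10⁻³ = 9.658 × 10⁻⁴, so Δρ ≈ 0.9899 kg m⁻³.
N² = (g/ρ₀)·Δρ/Δz = g·(Δρ/ρ₀)/Δz = 9.8 × 9.658 × 10⁻⁴ / 44 = 2.1511 × 10⁻⁴ s⁻².
N = √(2.1511 × 10⁻⁴) = 0.014667 rad s⁻¹ → T = 2π/N = 428.39 s = 7.1398 min ≈ 7.14 min.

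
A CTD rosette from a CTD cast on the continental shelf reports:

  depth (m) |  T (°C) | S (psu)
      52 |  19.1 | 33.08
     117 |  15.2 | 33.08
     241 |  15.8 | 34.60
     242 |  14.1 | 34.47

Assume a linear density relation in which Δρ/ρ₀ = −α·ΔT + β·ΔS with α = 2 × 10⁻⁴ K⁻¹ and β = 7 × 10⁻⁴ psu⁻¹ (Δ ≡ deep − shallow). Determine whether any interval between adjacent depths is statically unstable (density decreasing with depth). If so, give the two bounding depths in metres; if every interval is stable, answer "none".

Evaluate Δρ/ρ₀ = −αΔT + βΔS across each adjacent pair:
  52–117 m: −αΔT+βΔS = −(2 × 10⁻⁴)(-3.9)+(7 × 10⁻⁴)(+0.00) = 7.8 × 10⁻⁴ → stable
  117–241 m: −αΔT+βΔS = −(2 × 10⁻⁴)(+0.6)+(7 × 10⁻⁴)(+1.52) = 9.4 × 10⁻⁴ → stable
  241–242 m: −αΔT+βΔS = −(2 × 10⁻⁴)(-1.7)+(7 × 10⁻⁴)(-0.13) = 2.5 × 10⁻⁴ → stable
Every interval has Δρ > 0: the column is stably stratified throughout.

none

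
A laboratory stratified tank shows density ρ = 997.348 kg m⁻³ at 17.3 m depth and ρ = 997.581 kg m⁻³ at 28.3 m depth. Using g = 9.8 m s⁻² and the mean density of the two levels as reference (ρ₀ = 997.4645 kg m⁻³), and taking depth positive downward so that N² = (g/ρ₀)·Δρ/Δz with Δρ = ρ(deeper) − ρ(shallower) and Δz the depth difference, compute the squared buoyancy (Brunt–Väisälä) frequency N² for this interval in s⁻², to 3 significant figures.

2.08 × 10⁻⁴ s⁻²

Δρ = 997.581 − 997.348 = 0.233 kg m⁻³ over Δz = 28.3 − 17.3 = 11 m.
N² = (9.8/997.4645) × (0.233/11) = 2.0811 × 10⁻⁴ s⁻² ≈ 2.08 × 10⁻⁴ s⁻².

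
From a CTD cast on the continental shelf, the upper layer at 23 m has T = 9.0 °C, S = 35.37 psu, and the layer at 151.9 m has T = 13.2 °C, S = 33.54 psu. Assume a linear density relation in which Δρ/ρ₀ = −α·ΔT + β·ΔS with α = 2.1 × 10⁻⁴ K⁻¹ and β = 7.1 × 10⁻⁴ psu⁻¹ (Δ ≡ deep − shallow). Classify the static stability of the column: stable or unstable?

unstable

ΔT = 13.2 − 9.0 = +4.2 K and ΔS = 33.54 − 35.37 = -1.83 psu (deep − shallow).
−αΔT = -8.82 × 10⁻⁴; βΔS = -1.2993 × 10⁻³; sum Δρ/ρ₀ = -2.1813 × 10⁻³.
Δρ/ρ₀ < 0, so Δρ < 0: deeper water is lighter → statically unstable; the column would overturn.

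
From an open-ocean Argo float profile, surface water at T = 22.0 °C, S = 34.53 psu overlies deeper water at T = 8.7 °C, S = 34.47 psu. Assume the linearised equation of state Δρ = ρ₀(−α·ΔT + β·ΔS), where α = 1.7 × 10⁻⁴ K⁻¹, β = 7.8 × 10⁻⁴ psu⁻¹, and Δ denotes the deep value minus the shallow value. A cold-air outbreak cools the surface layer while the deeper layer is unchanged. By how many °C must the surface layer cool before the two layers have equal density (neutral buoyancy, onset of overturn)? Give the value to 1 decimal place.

Neutral buoyancy requires Δρ = 0, i.e. −α(T_deep − T_surf′) + β(S_deep − S_surf) = 0.
T_surf′ = T_deep − (β/α)·ΔS = 8.7 − (7.8 × 10⁻⁴/1.7 × 10⁻⁴)·(-0.06) = 8.975 °C.
Cooling required: 22.0 − (8.975) = 13.025 °C.

13.0 °C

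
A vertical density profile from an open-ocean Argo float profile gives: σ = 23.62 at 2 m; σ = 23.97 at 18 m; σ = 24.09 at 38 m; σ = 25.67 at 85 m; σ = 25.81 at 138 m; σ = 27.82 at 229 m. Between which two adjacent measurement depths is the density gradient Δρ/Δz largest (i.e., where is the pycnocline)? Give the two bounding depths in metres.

Compute the density gradient over each adjacent pair:
  2–18 m: Δρ/Δz = 0.35/16 = 0.022 kg m⁻⁴
  18–38 m: Δρ/Δz = 0.12/20 = 6.0 × 10⁻³ kg m⁻⁴
  38–85 m: Δρ/Δz = 1.58/47 = 0.034 kg m⁻⁴
  85–138 m: Δρ/Δz = 0.14/53 = 2.6 × 10⁻³ kg m⁻⁴
  138–229 m: Δρ/Δz = 2.01/91 = 0.022 kg m⁻⁴
The largest gradient is in the 38–85 m interval — the pycnocline.

38–85 m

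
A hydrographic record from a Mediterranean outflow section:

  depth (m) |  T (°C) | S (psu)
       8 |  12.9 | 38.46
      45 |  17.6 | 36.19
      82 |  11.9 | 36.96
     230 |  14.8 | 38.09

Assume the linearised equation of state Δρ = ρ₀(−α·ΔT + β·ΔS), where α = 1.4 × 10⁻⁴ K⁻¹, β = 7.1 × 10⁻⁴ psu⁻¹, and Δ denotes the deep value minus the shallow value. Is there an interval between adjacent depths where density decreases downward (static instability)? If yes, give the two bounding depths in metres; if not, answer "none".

8–45 m

Evaluate Δρ/ρ₀ = −αΔT + βΔS across each adjacent pair:
  8–45 m: −αΔT+βΔS = −(1.4 × 10⁻⁴)(+4.7)+(7.1 × 10⁻⁴)(-2.27) = -2.3 × 10⁻³ → UNSTABLE
  45–82 m: −αΔT+βΔS = −(1.4 × 10⁻⁴)(-5.7)+(7.1 × 10⁻⁴)(+0.77) = 1.3 × 10⁻³ → stable
  82–230 m: −αΔT+βΔS = −(1.4 × 10⁻⁴)(+2.9)+(7.1 × 10⁻⁴)(+1.13) = 4.0 × 10⁻⁴ → stable
The 8–45 m interval has Δρ < 0: lighter water underlies denser water.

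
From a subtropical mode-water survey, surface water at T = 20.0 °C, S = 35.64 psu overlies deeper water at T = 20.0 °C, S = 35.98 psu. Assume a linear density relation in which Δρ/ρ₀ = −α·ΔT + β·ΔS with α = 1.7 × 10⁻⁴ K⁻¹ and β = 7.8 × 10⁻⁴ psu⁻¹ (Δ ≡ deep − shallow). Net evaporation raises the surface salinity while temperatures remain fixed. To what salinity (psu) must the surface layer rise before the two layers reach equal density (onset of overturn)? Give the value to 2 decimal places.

Neutral buoyancy requires −α(T_deep − T_surf) + β(S_deep − S_surf′) = 0.
S_surf′ = S_deep − (α/β)·ΔT = 35.98 − (1.7 × 10⁻⁴/7.8 × 10⁻⁴)·(+0.0) = 35.9800 psu.
Increase required: 35.9800 − 35.64 = 0.3400 psu.

35.98 psu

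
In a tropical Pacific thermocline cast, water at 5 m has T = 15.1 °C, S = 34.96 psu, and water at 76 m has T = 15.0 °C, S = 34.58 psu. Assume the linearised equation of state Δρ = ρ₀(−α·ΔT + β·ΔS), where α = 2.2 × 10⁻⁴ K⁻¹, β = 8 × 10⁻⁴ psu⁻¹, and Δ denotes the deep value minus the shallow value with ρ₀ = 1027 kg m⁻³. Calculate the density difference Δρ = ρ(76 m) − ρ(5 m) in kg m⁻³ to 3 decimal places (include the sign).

ΔT = -0.1 K, ΔS = -0.38 psu (deep − shallow).
Δρ/ρ₀ = −(2.2 × 10⁻⁴)(-0.1) + (8 × 10⁻⁴)(-0.38) = -2.82 × 10⁻⁴.
Δρ = 1027 × (-2.82 × 10⁻⁴) = -0.290 kg m⁻³.
Negative Δρ: lighter below, statically unstable.

-0.290 kg m⁻³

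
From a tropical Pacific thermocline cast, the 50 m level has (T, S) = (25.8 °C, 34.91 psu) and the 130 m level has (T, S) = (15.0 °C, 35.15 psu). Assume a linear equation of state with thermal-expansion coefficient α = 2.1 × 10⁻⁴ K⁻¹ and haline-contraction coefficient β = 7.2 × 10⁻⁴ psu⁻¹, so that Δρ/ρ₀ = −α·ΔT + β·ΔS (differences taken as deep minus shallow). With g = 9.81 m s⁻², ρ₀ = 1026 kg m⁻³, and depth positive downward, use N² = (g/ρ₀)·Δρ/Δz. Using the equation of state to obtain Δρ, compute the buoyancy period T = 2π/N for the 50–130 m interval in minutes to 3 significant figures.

ΔT = -10.8 K, ΔS = +0.24 psu (deep − shallow).
Δρ/ρ₀ = −αΔT + βΔS = 2.268 × 10⁻³ + 1.728 × 10⁻⁴ = 2.4408 × 10⁻³, so Δρ ≈ 2.504 kg m⁻³.
N² = (g/ρ₀)·Δρ/Δz = g·(Δρ/ρ₀)/Δz = 9.81 × 2.4408 × 10⁻³ / 80 = 2.9930 × 10⁻⁴ s⁻².
N = √(2.9930 × 10⁻⁴) = 0.017300 rad s⁻¹ → T = 2π/N = 363.19 s = 6.0532 min ≈ 6.05 min.

6.05 min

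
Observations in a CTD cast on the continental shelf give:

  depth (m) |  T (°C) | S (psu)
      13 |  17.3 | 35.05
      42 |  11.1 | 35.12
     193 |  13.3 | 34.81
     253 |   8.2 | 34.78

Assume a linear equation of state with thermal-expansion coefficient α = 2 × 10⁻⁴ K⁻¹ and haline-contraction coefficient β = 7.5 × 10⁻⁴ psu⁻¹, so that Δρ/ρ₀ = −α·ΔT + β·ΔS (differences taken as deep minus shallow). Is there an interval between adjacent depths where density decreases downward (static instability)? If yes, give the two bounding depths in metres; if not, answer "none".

Evaluate Δρ/ρ₀ = −αΔT + βΔS across each adjacent pair:
  13–42 m: −αΔT+βΔS = −(2 × 10⁻⁴)(-6.2)+(7.5 × 10⁻⁴)(+0.07) = 1.3 × 10⁻³ → stable
  42–193 m: −αΔT+βΔS = −(2 × 10⁻⁴)(+2.2)+(7.5 × 10⁻⁴)(-0.31) = -6.7 × 10⁻⁴ → UNSTABLE
  193–253 m: −αΔT+βΔS = −(2 × 10⁻⁴)(-5.1)+(7.5 × 10⁻⁴)(-0.03) = 1.0 × 10⁻³ → stable
The 42–193 m interval has Δρ < 0: lighter water underlies denser water.

42–193 m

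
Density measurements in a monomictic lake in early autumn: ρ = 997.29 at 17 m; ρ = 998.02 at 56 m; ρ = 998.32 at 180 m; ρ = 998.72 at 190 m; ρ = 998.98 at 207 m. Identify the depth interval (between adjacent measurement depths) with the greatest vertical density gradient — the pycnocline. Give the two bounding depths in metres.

Compute the density gradient over each adjacent pair:
  17–56 m: Δρ/Δz = 0.73/39 = 0.019 kg m⁻⁴
  56–180 m: Δρ/Δz = 0.30/124 = 2.4 × 10⁻³ kg m⁻⁴
  180–190 m: Δρ/Δz = 0.40/10 = 0.040 kg m⁻⁴
  190–207 m: Δρ/Δz = 0.26/17 = 0.015 kg m⁻⁴
The largest gradient is in the 180–190 m interval — the pycnocline.

180–190 m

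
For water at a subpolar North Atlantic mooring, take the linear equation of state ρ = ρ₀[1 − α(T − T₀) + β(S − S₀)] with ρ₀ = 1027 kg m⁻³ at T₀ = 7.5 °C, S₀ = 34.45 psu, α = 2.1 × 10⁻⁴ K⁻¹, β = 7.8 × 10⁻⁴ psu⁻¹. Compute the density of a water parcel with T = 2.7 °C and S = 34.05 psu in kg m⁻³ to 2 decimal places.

T − T₀ = -4.8 K, S − S₀ = -0.40 psu.
Bracket = 1 − α·(-4.8) + β·(-0.40) = 1 + (6.96 × 10⁻⁴) = 1.0006960.
ρ = 1027 × 1.0006960 = 1027.71 kg m⁻³.

1027.71 kg m⁻³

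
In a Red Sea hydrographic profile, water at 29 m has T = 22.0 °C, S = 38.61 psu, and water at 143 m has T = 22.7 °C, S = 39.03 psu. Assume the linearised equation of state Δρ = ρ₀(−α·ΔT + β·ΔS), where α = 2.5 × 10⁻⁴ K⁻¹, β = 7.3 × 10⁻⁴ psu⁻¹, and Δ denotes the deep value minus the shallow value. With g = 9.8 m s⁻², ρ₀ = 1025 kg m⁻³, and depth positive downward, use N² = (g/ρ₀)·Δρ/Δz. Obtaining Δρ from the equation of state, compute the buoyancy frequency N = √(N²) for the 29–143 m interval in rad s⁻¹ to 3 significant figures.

ΔT = +0.7 K, ΔS = +0.42 psu (deep − shallow).
Δρ/ρ₀ = −αΔT + βΔS = -1.75 × 10⁻⁴ + 3.066 × 10⁻⁴ = 1.316 × 10⁻⁴, so Δρ ≈ 0.1349 kg m⁻³.
N² = (g/ρ₀)·Δρ/Δz = g·(Δρ/ρ₀)/Δz = 9.8 × 1.316 × 10⁻⁴ / 114 = 1.1313 × 10⁻⁵ s⁻².
N = √(1.1313 × 10⁻⁵) = 3.3635 × 10⁻³ rad s⁻¹ ≈ 3.36 × 10⁻³ rad s⁻¹.

3.36 × 10⁻³ rad s⁻¹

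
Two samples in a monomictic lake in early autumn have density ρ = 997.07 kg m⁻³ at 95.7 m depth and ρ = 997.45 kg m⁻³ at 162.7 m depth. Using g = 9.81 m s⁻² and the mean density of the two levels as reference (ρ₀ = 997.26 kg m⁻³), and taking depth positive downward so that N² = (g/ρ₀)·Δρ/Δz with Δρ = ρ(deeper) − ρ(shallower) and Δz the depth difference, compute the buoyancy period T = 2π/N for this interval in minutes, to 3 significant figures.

Δρ = 997.45 − 997.07 = 0.38 kg m⁻³ over Δz = 162.7 − 95.7 = 67 m.
N² = (9.81/997.26) × (0.38/67) = 5.5792 × 10⁻⁵ s⁻².
N = √(5.5792 × 10⁻⁵) = 7.4694 × 10⁻³ rad s⁻¹, so T = 2π/N = 841.19 s = 14.020 min ≈ 14.0 min.

14.0 min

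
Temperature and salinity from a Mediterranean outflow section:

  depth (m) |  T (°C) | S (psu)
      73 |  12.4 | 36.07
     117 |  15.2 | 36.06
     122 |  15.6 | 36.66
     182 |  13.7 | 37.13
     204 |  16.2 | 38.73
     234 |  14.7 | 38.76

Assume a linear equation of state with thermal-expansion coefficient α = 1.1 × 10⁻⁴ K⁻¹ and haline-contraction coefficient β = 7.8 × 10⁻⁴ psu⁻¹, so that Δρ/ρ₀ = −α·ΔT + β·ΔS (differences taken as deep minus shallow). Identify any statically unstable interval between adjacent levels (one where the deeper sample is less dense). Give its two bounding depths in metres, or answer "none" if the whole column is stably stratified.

73–117 m

Evaluate Δρ/ρ₀ = −αΔT + βΔS across each adjacent pair:
  73–117 m: −αΔT+βΔS = −(1.1 × 10⁻⁴)(+2.8)+(7.8 × 10⁻⁴)(-0.01) = -3.2 × 10⁻⁴ → UNSTABLE
  117–122 m: −αΔT+βΔS = −(1.1 × 10⁻⁴)(+0.4)+(7.8 × 10⁻⁴)(+0.60) = 4.2 × 10⁻⁴ → stable
  122–182 m: −αΔT+βΔS = −(1.1 × 10⁻⁴)(-1.9)+(7.8 × 10⁻⁴)(+0.47) = 5.8 × 10⁻⁴ → stable
  182–204 m: −αΔT+βΔS = −(1.1 × 10⁻⁴)(+2.5)+(7.8 × 10⁻⁴)(+1.60) = 9.7 × 10⁻⁴ → stable
  204–234 m: −αΔT+βΔS = −(1.1 × 10⁻⁴)(-1.5)+(7.8 × 10⁻⁴)(+0.03) = 1.9 × 10⁻⁴ → stable
The 73–117 m interval has Δρ < 0: lighter water underlies denser water.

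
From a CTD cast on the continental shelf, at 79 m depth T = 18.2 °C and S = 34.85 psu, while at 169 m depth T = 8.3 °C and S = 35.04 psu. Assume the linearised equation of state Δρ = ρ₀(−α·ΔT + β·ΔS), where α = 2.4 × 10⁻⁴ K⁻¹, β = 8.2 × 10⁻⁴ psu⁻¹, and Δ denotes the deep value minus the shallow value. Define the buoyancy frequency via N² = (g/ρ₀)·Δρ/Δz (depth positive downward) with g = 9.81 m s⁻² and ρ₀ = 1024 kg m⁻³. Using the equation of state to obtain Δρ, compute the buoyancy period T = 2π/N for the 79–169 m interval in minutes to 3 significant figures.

ΔT = -9.9 K, ΔS = +0.19 psu (deep − shallow).
Δρ/ρ₀ = −αΔT + βΔS = 2.376 × 10⁻³ + 1.558 × 10⁻⁴ = 2.5318 × 10⁻³, so Δρ ≈ 2.593 kg m⁻³.
N² = (g/ρ₀)·Δρ/Δz = g·(Δρ/ρ₀)/Δz = 9.81 × 2.5318 × 10⁻³ / 90 = 2.7597 × 10⁻⁴ s⁻².
N = √(2.7597 × 10⁻⁴) = 0.016612 rad s⁻¹ → T = 2π/N = 378.23 s = 6.3038 min ≈ 6.30 min.

6.30 min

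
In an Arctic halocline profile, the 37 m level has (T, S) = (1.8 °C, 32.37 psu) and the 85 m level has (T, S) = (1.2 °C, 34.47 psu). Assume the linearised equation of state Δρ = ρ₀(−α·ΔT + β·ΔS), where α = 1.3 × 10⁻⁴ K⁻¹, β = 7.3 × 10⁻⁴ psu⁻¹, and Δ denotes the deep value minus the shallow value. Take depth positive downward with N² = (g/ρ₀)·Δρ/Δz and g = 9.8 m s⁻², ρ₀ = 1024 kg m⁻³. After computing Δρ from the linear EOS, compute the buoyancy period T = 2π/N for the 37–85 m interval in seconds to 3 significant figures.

346 s

ΔT = -0.6 K, ΔS = +2.10 psu (deep − shallow).
Δρ/ρ₀ = −αΔT + βΔS = 7.80 × 10⁻⁵ + 1.533 × 10⁻³ = 1.611 × 10⁻³, so Δρ ≈ 1.650 kg m⁻³.
N² = (g/ρ₀)·Δρ/Δz = g·(Δρ/ρ₀)/Δz = 9.8 × 1.611 × 10⁻³ / 48 = 3.2891 × 10⁻⁴ s⁻².
N = √(3.2891 × 10⁻⁴) = 0.018136 rad s⁻¹ → T = 2π/N = 346.45 s ≈ 346 s.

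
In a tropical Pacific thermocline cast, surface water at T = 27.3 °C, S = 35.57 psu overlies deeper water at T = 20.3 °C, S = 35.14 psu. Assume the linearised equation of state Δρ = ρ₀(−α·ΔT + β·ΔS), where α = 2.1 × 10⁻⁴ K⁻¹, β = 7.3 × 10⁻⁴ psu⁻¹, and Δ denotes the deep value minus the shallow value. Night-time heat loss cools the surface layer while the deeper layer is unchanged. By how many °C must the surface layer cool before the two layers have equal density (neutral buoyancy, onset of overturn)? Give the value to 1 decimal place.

Neutral buoyancy requires Δρ = 0, i.e. −α(T_deep − T_surf′) + β(S_deep − S_surf) = 0.
T_surf′ = T_deep − (β/α)·ΔS = 20.3 − (7.3 × 10⁻⁴/2.1 × 10⁻⁴)·(-0.43) = 21.795 °C.
Cooling required: 27.3 − (21.795) = 5.505 °C.

5.5 °C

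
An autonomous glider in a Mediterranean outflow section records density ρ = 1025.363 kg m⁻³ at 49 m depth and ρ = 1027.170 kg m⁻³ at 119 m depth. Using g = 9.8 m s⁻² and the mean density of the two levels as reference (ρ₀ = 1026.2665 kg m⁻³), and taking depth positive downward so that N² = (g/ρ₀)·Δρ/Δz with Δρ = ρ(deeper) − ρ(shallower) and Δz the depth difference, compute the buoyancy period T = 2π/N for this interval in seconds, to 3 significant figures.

400 s

Δρ = 1027.170 − 1025.363 = 1.807 kg m⁻³ over Δz = 119 − 49 = 70 m.
N² = (9.8/1026.2665) × (1.807/70) = 2.4651 × 10⁻⁴ s⁻².
N = √(2.4651 × 10⁻⁴) = 0.015701 rad s⁻¹, so T = 2π/N = 400.18 s ≈ 400 s.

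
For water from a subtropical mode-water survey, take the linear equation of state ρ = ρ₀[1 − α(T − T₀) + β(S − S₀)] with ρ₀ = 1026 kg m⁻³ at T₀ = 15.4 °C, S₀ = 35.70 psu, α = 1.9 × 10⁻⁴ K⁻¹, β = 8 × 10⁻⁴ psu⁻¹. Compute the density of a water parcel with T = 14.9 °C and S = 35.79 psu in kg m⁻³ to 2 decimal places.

1026.17 kg m⁻³

T − T₀ = -0.5 K, S − S₀ = +0.09 psu.
Bracket = 1 − α·(-0.5) + β·(+0.09) = 1 + (1.67 × 10⁻⁴) = 1.0001670.
ρ = 1026 × 1.0001670 = 1026.17 kg m⁻³.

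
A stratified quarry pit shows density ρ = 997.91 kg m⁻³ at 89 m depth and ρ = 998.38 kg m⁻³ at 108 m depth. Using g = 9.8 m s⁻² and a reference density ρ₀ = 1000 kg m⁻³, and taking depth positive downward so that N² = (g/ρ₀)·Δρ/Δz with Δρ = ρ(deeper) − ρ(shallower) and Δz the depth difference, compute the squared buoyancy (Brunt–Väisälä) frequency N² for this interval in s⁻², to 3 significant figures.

Δρ = 998.38 − 997.91 = 0.47 kg m⁻³ over Δz = 108 − 89 = 19 m.
N² = (9.8/1000) × (0.47/19) = 2.4242 × 10⁻⁴ s⁻² ≈ 2.42 × 10⁻⁴ s⁻².
Since Δρ > 0 the layer is stably stratified.

2.42 × 10⁻⁴ s⁻²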